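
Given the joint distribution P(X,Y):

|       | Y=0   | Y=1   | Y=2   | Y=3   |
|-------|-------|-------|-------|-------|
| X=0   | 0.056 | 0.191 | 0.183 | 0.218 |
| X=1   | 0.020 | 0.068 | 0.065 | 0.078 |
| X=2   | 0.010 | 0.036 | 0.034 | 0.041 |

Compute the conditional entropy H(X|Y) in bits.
1.2626 bits

H(X|Y) = H(X,Y) - H(Y)

H(X,Y) = -Σ_{x,y} P(x,y) log₂ P(x,y). Per-cell terms -P(x,y)·log₂P(x,y):
  X=0: 0.23287, 0.45618, 0.44837, 0.47908
  X=1: 0.11288, 0.26373, 0.25632, 0.28707
  X=2: 0.06644, 0.17265, 0.16586, 0.18894
Sum of the 12 terms: H(X,Y) = 3.1304 bits

Marginal of Y (column sums):
  P(Y=0) = 0.056 + 0.020 + 0.010 = 0.086
  P(Y=1) = 0.191 + 0.068 + 0.036 = 0.295
  P(Y=2) = 0.183 + 0.065 + 0.034 = 0.282
  P(Y=3) = 0.218 + 0.078 + 0.041 = 0.337
H(Y) = -[0.086·log₂(0.086) + 0.295·log₂(0.295) + 0.282·log₂(0.282) + 0.337·log₂(0.337)]
  = 0.30440 + 0.51956 + 0.51500 + 0.52881 = 1.8678 bits

H(X|Y) = H(X,Y) - H(Y) = 3.1304 - 1.8678 = 1.2626 bits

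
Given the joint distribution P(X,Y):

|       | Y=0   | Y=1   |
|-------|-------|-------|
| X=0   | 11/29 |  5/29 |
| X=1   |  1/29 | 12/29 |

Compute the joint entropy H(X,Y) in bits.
1.6620 bits

H(X,Y) = -Σ_{x,y} P(x,y) log₂ P(x,y). Per-cell terms -P(x,y)·log₂P(x,y):
  X=0: 0.53048, 0.43725
  X=1: 0.16752, 0.52677
Sum of the 4 terms: H(X,Y) = 1.6620 bits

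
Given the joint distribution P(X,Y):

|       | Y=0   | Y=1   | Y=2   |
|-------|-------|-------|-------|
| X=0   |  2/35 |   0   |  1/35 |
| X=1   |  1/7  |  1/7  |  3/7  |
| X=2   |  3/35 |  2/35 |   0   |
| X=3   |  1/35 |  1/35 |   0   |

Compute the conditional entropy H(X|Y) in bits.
1.0136 bits

H(X|Y) = H(X,Y) - H(Y)

H(X,Y) = -Σ_{x,y} P(x,y) log₂ P(x,y). Per-cell terms -P(x,y)·log₂P(x,y):
  X=0: 0.235959, 0.000000, 0.146551
  X=1: 0.401051, 0.401051, 0.523882
  X=2: 0.303799, 0.235959, 0.000000
  X=3: 0.146551, 0.146551, 0.000000
  (cells with P = 0 contribute 0)
Sum of the 12 terms: H(X,Y) = 2.54135 bits

Marginal of Y (column sums):
  P(Y=0) = 2/35 + 1/7 + 3/35 + 1/35 = 11/35
  P(Y=1) = 0 + 1/7 + 2/35 + 1/35 = 8/35
  P(Y=2) = 1/35 + 3/7 + 0 + 0 = 16/35
H(Y) = -[(11/35)·log₂(11/35) + (8/35)·log₂(8/35) + (16/35)·log₂(16/35)]
  = 0.524810 + 0.486693 + 0.516244 = 1.52775 bits

H(X|Y) = H(X,Y) - H(Y) = 2.54135 - 1.52775 = 1.0136 bits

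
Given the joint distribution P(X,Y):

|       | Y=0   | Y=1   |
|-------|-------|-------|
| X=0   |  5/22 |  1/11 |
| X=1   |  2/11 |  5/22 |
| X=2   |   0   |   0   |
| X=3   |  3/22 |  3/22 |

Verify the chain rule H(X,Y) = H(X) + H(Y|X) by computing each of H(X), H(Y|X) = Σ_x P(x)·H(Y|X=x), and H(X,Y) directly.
H(X) = 1.5644 bits, H(Y|X) = 0.9528 bits, H(X,Y) = 2.5172 bits

Marginal of X (row sums):
  P(X=0) = 5/22 + 1/11 = 7/22
  P(X=1) = 2/11 + 5/22 = 9/22
  P(X=2) = 0 + 0 = 0
  P(X=3) = 3/22 + 3/22 = 3/11
H(X) = -[(7/22)·log₂(7/22) + (9/22)·log₂(9/22) + (3/11)·log₂(3/11)]   (outcomes with P = 0 contribute 0)
  = 0.52566 + 0.52753 + 0.51122 = 1.5644 bits

H(Y|X) = Σ_x P(x)·H(Y|X=x):
  X=0: P(X=0) = 7/22, P(Y|X=0) = (5/7, 2/7) → H(Y|X=0) = 0.86312
  X=1: P(X=1) = 9/22, P(Y|X=1) = (4/9, 5/9) → H(Y|X=1) = 0.99108
  X=2: P(X=2) = 0 → contributes 0
  X=3: P(X=3) = 3/11, P(Y|X=3) = (1/2, 1/2) → H(Y|X=3) = 1.00000
H(Y|X) = (7/22)·0.86312 + (9/22)·0.99108 + (3/11)·1.00000 = 0.9528 bits

H(X,Y) = -Σ_{x,y} P(x,y) log₂ P(x,y). Per-cell terms -P(x,y)·log₂P(x,y):
  X=0: 0.48580, 0.31449
  X=1: 0.44717, 0.48580
  X=2: 0.00000, 0.00000
  X=3: 0.39197, 0.39197
  (cells with P = 0 contribute 0)
Sum of the 8 terms: H(X,Y) = 2.5172 bits

Chain rule check:
  H(X) + H(Y|X) = 1.5644 + 0.9528 = 2.5172 bits
  H(X,Y) = 2.5172 bits
✓ Chain rule verified.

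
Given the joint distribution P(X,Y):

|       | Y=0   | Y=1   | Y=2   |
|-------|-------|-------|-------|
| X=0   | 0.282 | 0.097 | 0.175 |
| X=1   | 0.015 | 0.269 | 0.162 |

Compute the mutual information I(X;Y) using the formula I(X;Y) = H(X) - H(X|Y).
0.2639 bits

I(X;Y) = H(X) - H(X|Y)

Marginal of X (row sums):
  P(X=0) = 0.282 + 0.097 + 0.175 = 0.554
  P(X=1) = 0.015 + 0.269 + 0.162 = 0.446
H(X) = -[0.554·log₂(0.554) + 0.446·log₂(0.446)]
  = 0.47203 + 0.51954 = 0.9916 bits

Marginal of Y (column sums):
  P(Y=0) = 0.282 + 0.015 = 0.297
  P(Y=1) = 0.097 + 0.269 = 0.366
  P(Y=2) = 0.175 + 0.162 = 0.337
H(X|Y) = Σ_y P(y)·H(X|Y=y):
  Y=0: P(Y=0) = 0.297, P(X|Y=0) = (94/99, 5/99) → H(X|Y=0) = 0.28854
  Y=1: P(Y=1) = 0.366, P(X|Y=1) = (97/366, 269/366) → H(X|Y=1) = 0.83424
  Y=2: P(Y=2) = 0.337, P(X|Y=2) = (175/337, 162/337) → H(X|Y=2) = 0.99893
H(X|Y) = 0.297·0.28854 + 0.366·0.83424 + 0.337·0.99893 = 0.7277 bits

I(X;Y) = H(X) - H(X|Y) = 0.9916 - 0.7277 = 0.2639 bits

Cross-check via I(X;Y) = H(X) + H(Y) - H(X,Y): computing H(Y) from the column sums and H(X,Y) from the 6 cells in the same way gives H(Y) = 1.5797 bits and H(X,Y) = 2.3074 bits, so
I(X;Y) = 0.9916 + 1.5797 - 2.3074 = 0.2639 bits ✓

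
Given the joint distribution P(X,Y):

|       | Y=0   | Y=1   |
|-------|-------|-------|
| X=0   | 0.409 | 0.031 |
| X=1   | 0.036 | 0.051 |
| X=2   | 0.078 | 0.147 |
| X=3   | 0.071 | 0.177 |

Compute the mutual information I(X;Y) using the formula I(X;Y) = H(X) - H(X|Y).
0.3037 bits

I(X;Y) = H(X) - H(X|Y)

Marginal of X (row sums):
  P(X=0) = 0.409 + 0.031 = 0.440
  P(X=1) = 0.036 + 0.051 = 0.087
  P(X=2) = 0.078 + 0.147 = 0.225
  P(X=3) = 0.071 + 0.177 = 0.248
H(X) = -[0.440·log₂(0.440) + 0.087·log₂(0.087) + 0.225·log₂(0.225) + 0.248·log₂(0.248)]
  = 0.5211468 + 0.3064871 + 0.4842007 + 0.4988738 = 1.810708 bits

Marginal of Y (column sums):
  P(Y=0) = 0.409 + 0.036 + 0.078 + 0.071 = 0.594
  P(Y=1) = 0.031 + 0.051 + 0.147 + 0.177 = 0.406
H(X|Y) = Σ_y P(y)·H(X|Y=y):
  Y=0: P(Y=0) = 0.594, P(X|Y=0) = (409/594, 2/33, 13/99, 71/594) → H(X|Y=0) = 1.3667145
  Y=1: P(Y=1) = 0.406, P(X|Y=1) = (31/406, 51/406, 21/58, 177/406) → H(X|Y=1) = 1.7121542
H(X|Y) = 0.594·1.3667145 + 0.406·1.7121542 = 1.506963 bits

I(X;Y) = H(X) - H(X|Y) = 1.810708 - 1.506963 = 0.3037 bits

Cross-check via I(X;Y) = H(X) + H(Y) - H(X,Y): computing H(Y) from the column sums and H(X,Y) from the 8 cells in the same way gives H(Y) = 0.974352 bits and H(X,Y) = 2.481315 bits, so
I(X;Y) = 1.810708 + 0.974352 - 2.481315 = 0.3037 bits ✓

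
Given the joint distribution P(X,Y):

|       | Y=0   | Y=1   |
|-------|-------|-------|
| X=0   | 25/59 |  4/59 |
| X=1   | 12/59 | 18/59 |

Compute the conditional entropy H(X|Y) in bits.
0.8251 bits

H(X|Y) = H(X,Y) - H(Y)

H(X,Y) = -Σ_{x,y} P(x,y) log₂ P(x,y). Per-cell terms -P(x,y)·log₂P(x,y):
  X=0: 0.52491, 0.26323
  X=1: 0.46732, 0.52252
Sum of the 4 terms: H(X,Y) = 1.7780 bits

Marginal of Y (column sums):
  P(Y=0) = 25/59 + 12/59 = 37/59
  P(Y=1) = 4/59 + 18/59 = 22/59
H(Y) = -[(37/59)·log₂(37/59) + (22/59)·log₂(22/59)]
  = 0.42217 + 0.53069 = 0.9529 bits

H(X|Y) = H(X,Y) - H(Y) = 1.7780 - 0.9529 = 0.8251 bits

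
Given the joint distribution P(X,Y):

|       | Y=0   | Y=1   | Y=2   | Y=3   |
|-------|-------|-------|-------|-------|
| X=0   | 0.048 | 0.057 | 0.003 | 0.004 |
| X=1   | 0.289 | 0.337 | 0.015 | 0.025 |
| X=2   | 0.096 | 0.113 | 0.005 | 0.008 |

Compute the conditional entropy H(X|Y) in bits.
1.2263 bits

H(X|Y) = H(X,Y) - H(Y)

H(X,Y) = -Σ_{x,y} P(x,y) log₂ P(x,y). Per-cell terms -P(x,y)·log₂P(x,y):
  X=0: 0.210279, 0.235575, 0.025142, 0.031863
  X=1: 0.517558, 0.528813, 0.090883, 0.133048
  X=2: 0.324559, 0.355453, 0.038219, 0.055726
Sum of the 12 terms: H(X,Y) = 2.54712 bits

Marginal of Y (column sums):
  P(Y=0) = 0.048 + 0.289 + 0.096 = 0.433
  P(Y=1) = 0.057 + 0.337 + 0.113 = 0.507
  P(Y=2) = 0.003 + 0.015 + 0.005 = 0.023
  P(Y=3) = 0.004 + 0.025 + 0.008 = 0.037
H(Y) = -[0.433·log₂(0.433) + 0.507·log₂(0.507) + 0.023·log₂(0.023) + 0.037·log₂(0.037)]
  = 0.522874 + 0.496831 + 0.125171 + 0.175984 = 1.32086 bits

H(X|Y) = H(X,Y) - H(Y) = 2.54712 - 1.32086 = 1.2263 bits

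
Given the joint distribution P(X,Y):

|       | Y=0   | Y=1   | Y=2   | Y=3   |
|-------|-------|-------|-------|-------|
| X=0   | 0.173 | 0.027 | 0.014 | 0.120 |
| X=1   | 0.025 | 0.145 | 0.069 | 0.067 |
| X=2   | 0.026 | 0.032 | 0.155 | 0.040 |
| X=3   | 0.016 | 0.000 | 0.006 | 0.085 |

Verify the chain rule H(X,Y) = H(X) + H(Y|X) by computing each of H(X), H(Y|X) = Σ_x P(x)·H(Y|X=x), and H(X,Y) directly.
H(X) = 1.8978 bits, H(Y|X) = 1.5390 bits, H(X,Y) = 3.4368 bits

Marginal of X (row sums):
  P(X=0) = 0.173 + 0.027 + 0.014 + 0.120 = 0.334
  P(X=1) = 0.025 + 0.145 + 0.069 + 0.067 = 0.306
  P(X=2) = 0.026 + 0.032 + 0.155 + 0.040 = 0.253
  P(X=3) = 0.016 + 0.000 + 0.006 + 0.085 = 0.107
H(X) = -[0.334·log₂(0.334) + 0.306·log₂(0.306) + 0.253·log₂(0.253) + 0.107·log₂(0.107)]
  = 0.52841 + 0.52277 + 0.50165 + 0.34500 = 1.8978 bits

H(Y|X) = Σ_x P(x)·H(Y|X=x):
  X=0: P(X=0) = 0.334, P(Y|X=0) = (173/334, 27/334, 7/167, 60/167) → H(Y|X=0) = 1.50735
  X=1: P(X=1) = 0.306, P(Y|X=1) = (25/306, 145/306, 23/102, 67/306) → H(Y|X=1) = 1.77013
  X=2: P(X=2) = 0.253, P(Y|X=2) = (26/253, 32/253, 155/253, 40/253) → H(Y|X=2) = 1.56842
  X=3: P(X=3) = 0.107, P(Y|X=3) = (16/107, 0, 6/107, 85/107) → H(Y|X=3) = 0.90681
H(Y|X) = 0.334·1.50735 + 0.306·1.77013 + 0.253·1.56842 + 0.107·0.90681 = 1.5390 bits

H(X,Y) = -Σ_{x,y} P(x,y) log₂ P(x,y). Per-cell terms -P(x,y)·log₂P(x,y):
  X=0: 0.43789, 0.14069, 0.08622, 0.36707
  X=1: 0.13305, 0.40395, 0.26615, 0.26128
  X=2: 0.13690, 0.15891, 0.41690, 0.18575
  X=3: 0.09545, 0.00000, 0.04428, 0.30229
  (cells with P = 0 contribute 0)
Sum of the 16 terms: H(X,Y) = 3.4368 bits

Chain rule check:
  H(X) + H(Y|X) = 1.8978 + 1.5390 = 3.4368 bits
  H(X,Y) = 3.4368 bits
✓ Chain rule verified.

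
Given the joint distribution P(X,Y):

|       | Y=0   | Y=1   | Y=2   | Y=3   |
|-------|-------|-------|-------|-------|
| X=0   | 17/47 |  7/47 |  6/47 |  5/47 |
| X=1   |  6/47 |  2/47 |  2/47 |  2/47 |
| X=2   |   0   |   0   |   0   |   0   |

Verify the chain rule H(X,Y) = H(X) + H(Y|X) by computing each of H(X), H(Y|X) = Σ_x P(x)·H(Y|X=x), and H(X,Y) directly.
H(X) = 0.8196 bits, H(Y|X) = 1.8038 bits, H(X,Y) = 2.6234 bits

Marginal of X (row sums):
  P(X=0) = 17/47 + 7/47 + 6/47 + 5/47 = 35/47
  P(X=1) = 6/47 + 2/47 + 2/47 + 2/47 = 12/47
  P(X=2) = 0 + 0 + 0 + 0 = 0
H(X) = -[(35/47)·log₂(35/47) + (12/47)·log₂(12/47)]   (outcomes with P = 0 contribute 0)
  = 0.316717 + 0.502883 = 0.8196 bits

H(Y|X) = Σ_x P(x)·H(Y|X=x):
  X=0: P(X=0) = 35/47, P(Y|X=0) = (17/35, 1/5, 6/35, 1/7) → H(Y|X=0) = 1.807632
  X=1: P(X=1) = 12/47, P(Y|X=1) = (1/2, 1/6, 1/6, 1/6) → H(Y|X=1) = 1.792481
  X=2: P(X=2) = 0 → contributes 0
H(Y|X) = (35/47)·1.807632 + (12/47)·1.792481 = 1.8038 bits

H(X,Y) = -Σ_{x,y} P(x,y) log₂ P(x,y). Per-cell terms -P(x,y)·log₂P(x,y):
  X=0: 0.530663, 0.409163, 0.379101, 0.343900
  X=1: 0.379101, 0.193812, 0.193812, 0.193812
  X=2: 0.000000, 0.000000, 0.000000, 0.000000
  (cells with P = 0 contribute 0)
Sum of the 12 terms: H(X,Y) = 2.6234 bits

Chain rule check:
  H(X) + H(Y|X) = 0.8196 + 1.8038 = 2.6234 bits
  H(X,Y) = 2.6234 bits
✓ Chain rule verified.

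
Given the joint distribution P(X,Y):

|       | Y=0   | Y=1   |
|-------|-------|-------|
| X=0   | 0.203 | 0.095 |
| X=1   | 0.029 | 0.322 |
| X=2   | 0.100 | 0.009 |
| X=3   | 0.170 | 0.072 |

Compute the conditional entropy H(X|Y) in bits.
1.5654 bits

H(X|Y) = H(X,Y) - H(Y)

H(X,Y) = -Σ_{x,y} P(x,y) log₂ P(x,y). Per-cell terms -P(x,y)·log₂P(x,y):
  X=0: 0.4670, 0.3226
  X=1: 0.1481, 0.5264
  X=2: 0.3322, 0.0612
  X=3: 0.4346, 0.2733
Sum of the 8 terms: H(X,Y) = 2.5654 bits

Marginal of Y (column sums):
  P(Y=0) = 0.203 + 0.029 + 0.100 + 0.170 = 0.502
  P(Y=1) = 0.095 + 0.322 + 0.009 + 0.072 = 0.498
H(Y) = -[0.502·log₂(0.502) + 0.498·log₂(0.498)]
  = 0.4991 + 0.5009 = 1.0000 bits

H(X|Y) = H(X,Y) - H(Y) = 2.5654 - 1.0000 = 1.5654 bits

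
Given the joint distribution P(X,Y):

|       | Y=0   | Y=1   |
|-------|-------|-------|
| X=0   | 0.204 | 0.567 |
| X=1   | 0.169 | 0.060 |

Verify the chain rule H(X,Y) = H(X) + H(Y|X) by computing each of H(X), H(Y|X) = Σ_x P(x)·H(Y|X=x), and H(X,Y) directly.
H(X) = 0.7763 bits, H(Y|X) = 0.8327 bits, H(X,Y) = 1.6090 bits

Marginal of X (row sums):
  P(X=0) = 0.204 + 0.567 = 0.771
  P(X=1) = 0.169 + 0.060 = 0.229
H(X) = -[0.771·log₂(0.771) + 0.229·log₂(0.229)]
  = 0.28928 + 0.48699 = 0.7763 bits

H(Y|X) = Σ_x P(x)·H(Y|X=x):
  X=0: P(X=0) = 0.771, P(Y|X=0) = (68/257, 189/257) → H(Y|X=0) = 0.83360
  X=1: P(X=1) = 0.229, P(Y|X=1) = (169/229, 60/229) → H(Y|X=1) = 0.82976
H(Y|X) = 0.771·0.83360 + 0.229·0.82976 = 0.8327 bits

H(X,Y) = -Σ_{x,y} P(x,y) log₂ P(x,y). Per-cell terms -P(x,y)·log₂P(x,y):
  X=0: 0.46785, 0.46413
  X=1: 0.43347, 0.24353
Sum of the 4 terms: H(X,Y) = 1.6090 bits

Chain rule check:
  H(X) + H(Y|X) = 0.7763 + 0.8327 = 1.6090 bits
  H(X,Y) = 1.6090 bits
✓ Chain rule verified.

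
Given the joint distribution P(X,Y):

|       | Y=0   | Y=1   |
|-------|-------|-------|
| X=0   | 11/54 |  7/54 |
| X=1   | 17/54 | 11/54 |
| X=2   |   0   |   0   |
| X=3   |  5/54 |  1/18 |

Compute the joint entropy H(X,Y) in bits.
2.3917 bits

H(X,Y) = -Σ_{x,y} P(x,y) log₂ P(x,y). Per-cell terms -P(x,y)·log₂P(x,y):
  X=0: 0.46759, 0.38209
  X=1: 0.52493, 0.46759
  X=2: 0.00000, 0.00000
  X=3: 0.31787, 0.23166
  (cells with P = 0 contribute 0)
Sum of the 8 terms: H(X,Y) = 2.3917 bits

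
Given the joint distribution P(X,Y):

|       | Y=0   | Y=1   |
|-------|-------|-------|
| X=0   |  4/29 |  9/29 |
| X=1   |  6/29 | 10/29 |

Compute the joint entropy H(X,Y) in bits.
1.9180 bits

H(X,Y) = -Σ_{x,y} P(x,y) log₂ P(x,y). Per-cell terms -P(x,y)·log₂P(x,y):
  X=0: 0.39420, 0.52388
  X=1: 0.47028, 0.52967
Sum of the 4 terms: H(X,Y) = 1.9180 bits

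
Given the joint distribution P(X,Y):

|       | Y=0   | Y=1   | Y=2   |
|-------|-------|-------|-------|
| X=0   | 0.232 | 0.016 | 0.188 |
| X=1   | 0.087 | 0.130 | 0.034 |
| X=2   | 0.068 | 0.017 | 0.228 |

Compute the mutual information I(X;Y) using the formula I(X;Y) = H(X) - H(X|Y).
0.2795 bits

I(X;Y) = H(X) - H(X|Y)

Marginal of X (row sums):
  P(X=0) = 0.232 + 0.016 + 0.188 = 0.436
  P(X=1) = 0.087 + 0.130 + 0.034 = 0.251
  P(X=2) = 0.068 + 0.017 + 0.228 = 0.313
H(X) = -[0.436·log₂(0.436) + 0.251·log₂(0.251) + 0.313·log₂(0.313)]
  = 0.52215 + 0.50055 + 0.52451 = 1.5472 bits

Marginal of Y (column sums):
  P(Y=0) = 0.232 + 0.087 + 0.068 = 0.387
  P(Y=1) = 0.016 + 0.130 + 0.017 = 0.163
  P(Y=2) = 0.188 + 0.034 + 0.228 = 0.450
H(X|Y) = Σ_y P(y)·H(X|Y=y):
  Y=0: P(Y=0) = 0.387, P(X|Y=0) = (232/387, 29/129, 68/387) → H(X|Y=0) = 1.36742
  Y=1: P(Y=1) = 0.163, P(X|Y=1) = (16/163, 130/163, 17/163) → H(X|Y=1) = 0.92913
  Y=2: P(Y=2) = 0.450, P(X|Y=2) = (94/225, 17/225, 38/75) → H(X|Y=2) = 1.30459
H(X|Y) = 0.387·1.36742 + 0.163·0.92913 + 0.450·1.30459 = 1.2677 bits

I(X;Y) = H(X) - H(X|Y) = 1.5472 - 1.2677 = 0.2795 bits

Cross-check via I(X;Y) = H(X) + H(Y) - H(X,Y): computing H(Y) from the column sums and H(X,Y) from the 9 cells in the same way gives H(Y) = 1.4750 bits and H(X,Y) = 2.7427 bits, so
I(X;Y) = 1.5472 + 1.4750 - 2.7427 = 0.2795 bits ✓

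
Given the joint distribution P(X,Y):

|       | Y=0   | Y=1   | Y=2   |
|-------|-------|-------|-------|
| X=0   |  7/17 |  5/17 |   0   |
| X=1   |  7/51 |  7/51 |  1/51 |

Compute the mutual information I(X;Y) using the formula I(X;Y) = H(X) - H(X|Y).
0.0393 bits

I(X;Y) = H(X) - H(X|Y)

Marginal of X (row sums):
  P(X=0) = 7/17 + 5/17 + 0 = 12/17
  P(X=1) = 7/51 + 7/51 + 1/51 = 5/17
H(X) = -[(12/17)·log₂(12/17) + (5/17)·log₂(5/17)]
  = 0.3547 + 0.5193 = 0.8740 bits

Marginal of Y (column sums):
  P(Y=0) = 7/17 + 7/51 = 28/51
  P(Y=1) = 5/17 + 7/51 = 22/51
  P(Y=2) = 0 + 1/51 = 1/51
H(X|Y) = Σ_y P(y)·H(X|Y=y):
  Y=0: P(Y=0) = 28/51, P(X|Y=0) = (3/4, 1/4) → H(X|Y=0) = 0.8113
  Y=1: P(Y=1) = 22/51, P(X|Y=1) = (15/22, 7/22) → H(X|Y=1) = 0.9024
  Y=2: P(Y=2) = 1/51, P(X|Y=2) = (0, 1) → H(X|Y=2) = 0.0000
H(X|Y) = (28/51)·0.8113 + (22/51)·0.9024 + (1/51)·0.0000 = 0.8347 bits

I(X;Y) = H(X) - H(X|Y) = 0.8740 - 0.8347 = 0.0393 bits

Cross-check via I(X;Y) = H(X) + H(Y) - H(X,Y): computing H(Y) from the column sums and H(X,Y) from the 6 cells in the same way gives H(Y) = 1.1094 bits and H(X,Y) = 1.9441 bits, so
I(X;Y) = 0.8740 + 1.1094 - 1.9441 = 0.0393 bits ✓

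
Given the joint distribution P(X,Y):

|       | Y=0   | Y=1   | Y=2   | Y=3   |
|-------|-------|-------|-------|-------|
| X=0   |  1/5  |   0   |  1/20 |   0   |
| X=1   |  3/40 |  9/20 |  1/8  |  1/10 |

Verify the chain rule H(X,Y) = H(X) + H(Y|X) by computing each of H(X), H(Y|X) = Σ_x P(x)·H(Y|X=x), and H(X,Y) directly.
H(X) = 0.8113 bits, H(Y|X) = 1.3751 bits, H(X,Y) = 2.1863 bits

Marginal of X (row sums):
  P(X=0) = 1/5 + 0 + 1/20 + 0 = 1/4
  P(X=1) = 3/40 + 9/20 + 1/8 + 1/10 = 3/4
H(X) = -[(1/4)·log₂(1/4) + (3/4)·log₂(3/4)]
  = 0.500000 + 0.311278 = 0.8113 bits

H(Y|X) = Σ_x P(x)·H(Y|X=x):
  X=0: P(X=0) = 1/4, P(Y|X=0) = (4/5, 0, 1/5, 0) → H(Y|X=0) = 0.721928
  X=1: P(X=1) = 3/4, P(Y|X=1) = (1/10, 3/5, 1/6, 2/15) → H(Y|X=1) = 1.592785
H(Y|X) = (1/4)·0.721928 + (3/4)·1.592785 = 1.3751 bits

H(X,Y) = -Σ_{x,y} P(x,y) log₂ P(x,y). Per-cell terms -P(x,y)·log₂P(x,y):
  X=0: 0.464386, 0.000000, 0.216096, 0.000000
  X=1: 0.280272, 0.518401, 0.375000, 0.332193
  (cells with P = 0 contribute 0)
Sum of the 8 terms: H(X,Y) = 2.1863 bits

Chain rule check:
  H(X) + H(Y|X) = 0.8113 + 1.3751 = 2.1864 bits
  H(X,Y) = 2.1863 bits
✓ Chain rule verified (Δ = 0.0001 is 4-dp rounding noise: each of the three values was rounded independently).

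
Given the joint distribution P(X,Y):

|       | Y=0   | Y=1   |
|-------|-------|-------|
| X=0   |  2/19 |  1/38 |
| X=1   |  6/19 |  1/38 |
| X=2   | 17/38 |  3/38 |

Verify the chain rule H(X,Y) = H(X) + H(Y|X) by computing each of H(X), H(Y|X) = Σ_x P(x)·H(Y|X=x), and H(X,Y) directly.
H(X) = 1.4018 bits, H(Y|X) = 0.5498 bits, H(X,Y) = 1.9516 bits

Marginal of X (row sums):
  P(X=0) = 2/19 + 1/38 = 5/38
  P(X=1) = 6/19 + 1/38 = 13/38
  P(X=2) = 17/38 + 3/38 = 10/19
H(X) = -[(5/38)·log₂(5/38) + (13/38)·log₂(13/38) + (10/19)·log₂(10/19)]
  = 0.3850 + 0.5294 + 0.4874 = 1.4018 bits

H(Y|X) = Σ_x P(x)·H(Y|X=x):
  X=0: P(X=0) = 5/38, P(Y|X=0) = (4/5, 1/5) → H(Y|X=0) = 0.7219
  X=1: P(X=1) = 13/38, P(Y|X=1) = (12/13, 1/13) → H(Y|X=1) = 0.3912
  X=2: P(X=2) = 10/19, P(Y|X=2) = (17/20, 3/20) → H(Y|X=2) = 0.6098
H(Y|X) = (5/38)·0.7219 + (13/38)·0.3912 + (10/19)·0.6098 = 0.5498 bits

H(X,Y) = -Σ_{x,y} P(x,y) log₂ P(x,y). Per-cell terms -P(x,y)·log₂P(x,y):
  X=0: 0.3419, 0.1381
  X=1: 0.5251, 0.1381
  X=2: 0.5192, 0.2892
Sum of the 6 terms: H(X,Y) = 1.9516 bits

Chain rule check:
  H(X) + H(Y|X) = 1.4018 + 0.5498 = 1.9516 bits
  H(X,Y) = 1.9516 bits
✓ Chain rule verified.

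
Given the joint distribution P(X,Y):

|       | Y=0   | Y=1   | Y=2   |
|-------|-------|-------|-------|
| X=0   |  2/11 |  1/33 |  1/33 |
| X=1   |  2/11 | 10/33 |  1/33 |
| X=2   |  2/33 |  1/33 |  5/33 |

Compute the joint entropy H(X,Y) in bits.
2.6853 bits

H(X,Y) = -Σ_{x,y} P(x,y) log₂ P(x,y). Per-cell terms -P(x,y)·log₂P(x,y):
  X=0: 0.44717, 0.15286, 0.15286
  X=1: 0.44717, 0.52196, 0.15286
  X=2: 0.24511, 0.15286, 0.41249
Sum of the 9 terms: H(X,Y) = 2.6853 bits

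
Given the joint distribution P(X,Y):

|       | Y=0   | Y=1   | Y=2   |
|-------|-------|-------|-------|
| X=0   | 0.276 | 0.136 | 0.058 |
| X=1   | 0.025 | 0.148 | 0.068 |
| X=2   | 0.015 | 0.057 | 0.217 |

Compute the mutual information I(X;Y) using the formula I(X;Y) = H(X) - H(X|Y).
0.3564 bits

I(X;Y) = H(X) - H(X|Y)

Marginal of X (row sums):
  P(X=0) = 0.276 + 0.136 + 0.058 = 0.470
  P(X=1) = 0.025 + 0.148 + 0.068 = 0.241
  P(X=2) = 0.015 + 0.057 + 0.217 = 0.289
H(X) = -[0.470·log₂(0.470) + 0.241·log₂(0.241) + 0.289·log₂(0.289)]
  = 0.511956 + 0.494748 + 0.517558 = 1.52426 bits

Marginal of Y (column sums):
  P(Y=0) = 0.276 + 0.025 + 0.015 = 0.316
  P(Y=1) = 0.136 + 0.148 + 0.057 = 0.341
  P(Y=2) = 0.058 + 0.068 + 0.217 = 0.343
H(X|Y) = Σ_y P(y)·H(X|Y=y):
  Y=0: P(Y=0) = 0.316, P(X|Y=0) = (69/79, 25/316, 15/316) → H(X|Y=0) = 0.668804
  Y=1: P(Y=1) = 0.341, P(X|Y=1) = (136/341, 148/341, 57/341) → H(X|Y=1) = 1.482928
  Y=2: P(Y=2) = 0.343, P(X|Y=2) = (58/343, 68/343, 31/49) → H(X|Y=2) = 1.314289
H(X|Y) = 0.316·0.668804 + 0.341·1.482928 + 0.343·1.314289 = 1.16782 bits

I(X;Y) = H(X) - H(X|Y) = 1.52426 - 1.16782 = 0.3564 bits

Cross-check via I(X;Y) = H(X) + H(Y) - H(X,Y): computing H(Y) from the column sums and H(X,Y) from the 9 cells in the same way gives H(Y) = 1.58397 bits and H(X,Y) = 2.75180 bits, so
I(X;Y) = 1.52426 + 1.58397 - 2.75180 = 0.3564 bits ✓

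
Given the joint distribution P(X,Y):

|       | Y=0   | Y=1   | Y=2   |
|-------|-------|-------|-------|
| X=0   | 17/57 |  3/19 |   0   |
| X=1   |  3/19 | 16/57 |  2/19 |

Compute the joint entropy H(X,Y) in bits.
2.2179 bits

H(X,Y) = -Σ_{x,y} P(x,y) log₂ P(x,y). Per-cell terms -P(x,y)·log₂P(x,y):
  X=0: 0.52057, 0.42047, 0.00000
  X=1: 0.42047, 0.51450, 0.34189
  (cells with P = 0 contribute 0)
Sum of the 6 terms: H(X,Y) = 2.2179 bits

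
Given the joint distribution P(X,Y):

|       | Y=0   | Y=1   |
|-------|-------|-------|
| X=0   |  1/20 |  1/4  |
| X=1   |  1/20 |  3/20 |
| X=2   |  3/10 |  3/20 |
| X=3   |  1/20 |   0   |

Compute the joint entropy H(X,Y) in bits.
2.4905 bits

H(X,Y) = -Σ_{x,y} P(x,y) log₂ P(x,y). Per-cell terms -P(x,y)·log₂P(x,y):
  X=0: 0.21610, 0.50000
  X=1: 0.21610, 0.41054
  X=2: 0.52109, 0.41054
  X=3: 0.21610, 0.00000
  (cells with P = 0 contribute 0)
Sum of the 8 terms: H(X,Y) = 2.4905 bits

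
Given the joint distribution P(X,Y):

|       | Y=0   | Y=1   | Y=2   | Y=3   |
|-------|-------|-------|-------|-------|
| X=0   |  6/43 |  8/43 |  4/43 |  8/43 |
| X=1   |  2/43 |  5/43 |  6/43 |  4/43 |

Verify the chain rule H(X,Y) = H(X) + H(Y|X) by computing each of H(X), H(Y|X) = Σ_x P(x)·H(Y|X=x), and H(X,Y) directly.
H(X) = 0.9682 bits, H(Y|X) = 1.9318 bits, H(X,Y) = 2.9000 bits

Marginal of X (row sums):
  P(X=0) = 6/43 + 8/43 + 4/43 + 8/43 = 26/43
  P(X=1) = 2/43 + 5/43 + 6/43 + 4/43 = 17/43
H(X) = -[(26/43)·log₂(26/43) + (17/43)·log₂(17/43)]
  = 0.43887 + 0.52929 = 0.9682 bits

H(Y|X) = Σ_x P(x)·H(Y|X=x):
  X=0: P(X=0) = 26/43, P(Y|X=0) = (3/13, 4/13, 2/13, 4/13) → H(Y|X=0) = 1.95006
  X=1: P(X=1) = 17/43, P(Y|X=1) = (2/17, 5/17, 6/17, 4/17) → H(Y|X=1) = 1.90397
H(Y|X) = (26/43)·1.95006 + (17/43)·1.90397 = 1.9318 bits

H(X,Y) = -Σ_{x,y} P(x,y) log₂ P(x,y). Per-cell terms -P(x,y)·log₂P(x,y):
  X=0: 0.39646, 0.45140, 0.31872, 0.45140
  X=1: 0.20587, 0.36097, 0.39646, 0.31872
Sum of the 8 terms: H(X,Y) = 2.9000 bits

Chain rule check:
  H(X) + H(Y|X) = 0.9682 + 1.9318 = 2.9000 bits
  H(X,Y) = 2.9000 bits
✓ Chain rule verified.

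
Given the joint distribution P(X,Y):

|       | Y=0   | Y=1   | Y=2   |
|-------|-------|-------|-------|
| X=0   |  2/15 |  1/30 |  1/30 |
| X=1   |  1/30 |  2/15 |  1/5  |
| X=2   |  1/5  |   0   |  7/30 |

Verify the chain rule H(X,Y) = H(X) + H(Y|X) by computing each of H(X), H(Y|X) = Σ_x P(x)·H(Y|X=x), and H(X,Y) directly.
H(X) = 1.5179 bits, H(Y|X) = 1.1666 bits, H(X,Y) = 2.6845 bits

Marginal of X (row sums):
  P(X=0) = 2/15 + 1/30 + 1/30 = 1/5
  P(X=1) = 1/30 + 2/15 + 1/5 = 11/30
  P(X=2) = 1/5 + 0 + 7/30 = 13/30
H(X) = -[(1/5)·log₂(1/5) + (11/30)·log₂(11/30) + (13/30)·log₂(13/30)]
  = 0.46439 + 0.53073 + 0.52280 = 1.5179 bits

H(Y|X) = Σ_x P(x)·H(Y|X=x):
  X=0: P(X=0) = 1/5, P(Y|X=0) = (2/3, 1/6, 1/6) → H(Y|X=0) = 1.25163
  X=1: P(X=1) = 11/30, P(Y|X=1) = (1/11, 4/11, 6/11) → H(Y|X=1) = 1.32218
  X=2: P(X=2) = 13/30, P(Y|X=2) = (6/13, 0, 7/13) → H(Y|X=2) = 0.99573
H(Y|X) = (1/5)·1.25163 + (11/30)·1.32218 + (13/30)·0.99573 = 1.1666 bits

H(X,Y) = -Σ_{x,y} P(x,y) log₂ P(x,y). Per-cell terms -P(x,y)·log₂P(x,y):
  X=0: 0.38759, 0.16356, 0.16356
  X=1: 0.16356, 0.38759, 0.46439
  X=2: 0.46439, 0.00000, 0.48989
  (cells with P = 0 contribute 0)
Sum of the 9 terms: H(X,Y) = 2.6845 bits

Chain rule check:
  H(X) + H(Y|X) = 1.5179 + 1.1666 = 2.6845 bits
  H(X,Y) = 2.6845 bits
✓ Chain rule verified.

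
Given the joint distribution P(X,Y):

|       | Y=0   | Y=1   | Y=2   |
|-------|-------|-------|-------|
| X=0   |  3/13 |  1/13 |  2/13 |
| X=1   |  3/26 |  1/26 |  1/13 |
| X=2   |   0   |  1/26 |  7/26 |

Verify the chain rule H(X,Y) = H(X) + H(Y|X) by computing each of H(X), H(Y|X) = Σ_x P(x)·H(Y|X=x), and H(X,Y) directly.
H(X) = 1.5262 bits, H(Y|X) = 1.1774 bits, H(X,Y) = 2.7037 bits

Marginal of X (row sums):
  P(X=0) = 3/13 + 1/13 + 2/13 = 6/13
  P(X=1) = 3/26 + 1/26 + 1/13 = 3/13
  P(X=2) = 0 + 1/26 + 7/26 = 4/13
H(X) = -[(6/13)·log₂(6/13) + (3/13)·log₂(3/13) + (4/13)·log₂(4/13)]
  = 0.5148 + 0.4882 + 0.5232 = 1.5262 bits

H(Y|X) = Σ_x P(x)·H(Y|X=x):
  X=0: P(X=0) = 6/13, P(Y|X=0) = (1/2, 1/6, 1/3) → H(Y|X=0) = 1.4591
  X=1: P(X=1) = 3/13, P(Y|X=1) = (1/2, 1/6, 1/3) → H(Y|X=1) = 1.4591
  X=2: P(X=2) = 4/13, P(Y|X=2) = (0, 1/8, 7/8) → H(Y|X=2) = 0.5436
H(Y|X) = (6/13)·1.4591 + (3/13)·1.4591 + (4/13)·0.5436 = 1.1774 bits

H(X,Y) = -Σ_{x,y} P(x,y) log₂ P(x,y). Per-cell terms -P(x,y)·log₂P(x,y):
  X=0: 0.4882, 0.2846, 0.4155
  X=1: 0.3595, 0.1808, 0.2846
  X=2: 0.0000, 0.1808, 0.5097
  (cells with P = 0 contribute 0)
Sum of the 9 terms: H(X,Y) = 2.7037 bits

Chain rule check:
  H(X) + H(Y|X) = 1.5262 + 1.1774 = 2.7036 bits
  H(X,Y) = 2.7037 bits
✓ Chain rule verified (Δ = 0.0001 is 4-dp rounding noise: each of the three values was rounded independently).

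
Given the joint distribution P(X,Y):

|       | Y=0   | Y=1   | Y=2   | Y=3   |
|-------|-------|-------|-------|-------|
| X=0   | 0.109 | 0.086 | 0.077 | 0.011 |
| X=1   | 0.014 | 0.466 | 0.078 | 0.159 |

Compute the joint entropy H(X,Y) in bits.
2.3178 bits

H(X,Y) = -Σ_{x,y} P(x,y) log₂ P(x,y). Per-cell terms -P(x,y)·log₂P(x,y):
  X=0: 0.34854, 0.30440, 0.28482, 0.07157
  X=1: 0.08622, 0.51334, 0.28707, 0.42181
Sum of the 8 terms: H(X,Y) = 2.3178 bits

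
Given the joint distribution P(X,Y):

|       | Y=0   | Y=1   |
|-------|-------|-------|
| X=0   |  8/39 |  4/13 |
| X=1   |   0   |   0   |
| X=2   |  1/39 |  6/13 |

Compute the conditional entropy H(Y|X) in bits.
0.6428 bits

H(Y|X) = H(X,Y) - H(X)

H(X,Y) = -Σ_{x,y} P(x,y) log₂ P(x,y). Per-cell terms -P(x,y)·log₂P(x,y):
  X=0: 0.46880, 0.52321
  X=1: 0.00000, 0.00000
  X=2: 0.13552, 0.51484
  (cells with P = 0 contribute 0)
Sum of the 6 terms: H(X,Y) = 1.64237 bits

Marginal of X (row sums):
  P(X=0) = 8/39 + 4/13 = 20/39
  P(X=1) = 0 + 0 = 0
  P(X=2) = 1/39 + 6/13 = 19/39
H(X) = -[(20/39)·log₂(20/39) + (19/39)·log₂(19/39)]   (outcomes with P = 0 contribute 0)
  = 0.49409 + 0.50544 = 0.99953 bits

H(Y|X) = H(X,Y) - H(X) = 1.64237 - 0.99953 = 0.6428 bits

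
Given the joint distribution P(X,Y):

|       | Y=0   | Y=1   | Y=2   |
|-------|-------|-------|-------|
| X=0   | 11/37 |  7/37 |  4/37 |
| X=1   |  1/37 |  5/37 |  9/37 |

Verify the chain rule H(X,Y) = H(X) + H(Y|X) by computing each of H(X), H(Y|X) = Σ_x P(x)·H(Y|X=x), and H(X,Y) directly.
H(X) = 0.9740 bits, H(Y|X) = 1.3748 bits, H(X,Y) = 2.3488 bits

Marginal of X (row sums):
  P(X=0) = 11/37 + 7/37 + 4/37 = 22/37
  P(X=1) = 1/37 + 5/37 + 9/37 = 15/37
H(X) = -[(22/37)·log₂(22/37) + (15/37)·log₂(15/37)]
  = 0.44596 + 0.52807 = 0.9740 bits

H(Y|X) = Σ_x P(x)·H(Y|X=x):
  X=0: P(X=0) = 22/37, P(Y|X=0) = (1/2, 7/22, 2/11) → H(Y|X=0) = 1.47283
  X=1: P(X=1) = 15/37, P(Y|X=1) = (1/15, 1/3, 3/5) → H(Y|X=1) = 1.23096
H(Y|X) = (22/37)·1.47283 + (15/37)·1.23096 = 1.3748 bits

H(X,Y) = -Σ_{x,y} P(x,y) log₂ P(x,y). Per-cell terms -P(x,y)·log₂P(x,y):
  X=0: 0.52028, 0.45445, 0.34697
  X=1: 0.14080, 0.39021, 0.49610
Sum of the 6 terms: H(X,Y) = 2.3488 bits

Chain rule check:
  H(X) + H(Y|X) = 0.9740 + 1.3748 = 2.3488 bits
  H(X,Y) = 2.3488 bits
✓ Chain rule verified.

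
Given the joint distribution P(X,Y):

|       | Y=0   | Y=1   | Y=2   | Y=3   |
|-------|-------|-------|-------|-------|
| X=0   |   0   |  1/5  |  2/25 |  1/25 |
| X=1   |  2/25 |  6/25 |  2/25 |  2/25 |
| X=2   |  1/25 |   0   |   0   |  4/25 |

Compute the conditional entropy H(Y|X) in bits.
1.4204 bits

H(Y|X) = H(X,Y) - H(X)

H(X,Y) = -Σ_{x,y} P(x,y) log₂ P(x,y). Per-cell terms -P(x,y)·log₂P(x,y):
  X=0: 0.0000, 0.4644, 0.2915, 0.1858
  X=1: 0.2915, 0.4941, 0.2915, 0.2915
  X=2: 0.1858, 0.0000, 0.0000, 0.4230
  (cells with P = 0 contribute 0)
Sum of the 12 terms: H(X,Y) = 2.9191 bits

Marginal of X (row sums):
  P(X=0) = 0 + 1/5 + 2/25 + 1/25 = 8/25
  P(X=1) = 2/25 + 6/25 + 2/25 + 2/25 = 12/25
  P(X=2) = 1/25 + 0 + 0 + 4/25 = 1/5
H(X) = -[(8/25)·log₂(8/25) + (12/25)·log₂(12/25) + (1/5)·log₂(1/5)]
  = 0.5260 + 0.5083 + 0.4644 = 1.4987 bits

H(Y|X) = H(X,Y) - H(X) = 2.9191 - 1.4987 = 1.4204 bits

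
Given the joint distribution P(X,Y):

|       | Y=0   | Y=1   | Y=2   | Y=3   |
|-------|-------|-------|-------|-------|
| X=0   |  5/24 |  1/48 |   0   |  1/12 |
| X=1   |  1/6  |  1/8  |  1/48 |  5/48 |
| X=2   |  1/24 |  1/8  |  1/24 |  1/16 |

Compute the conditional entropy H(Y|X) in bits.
1.5947 bits

H(Y|X) = H(X,Y) - H(X)

H(X,Y) = -Σ_{x,y} P(x,y) log₂ P(x,y). Per-cell terms -P(x,y)·log₂P(x,y):
  X=0: 0.47147, 0.11635, 0.00000, 0.29875
  X=1: 0.43083, 0.37500, 0.11635, 0.33990
  X=2: 0.19104, 0.37500, 0.19104, 0.25000
  (cells with P = 0 contribute 0)
Sum of the 12 terms: H(X,Y) = 3.15573 bits

Marginal of X (row sums):
  P(X=0) = 5/24 + 1/48 + 0 + 1/12 = 5/16
  P(X=1) = 1/6 + 1/8 + 1/48 + 5/48 = 5/12
  P(X=2) = 1/24 + 1/8 + 1/24 + 1/16 = 13/48
H(X) = -[(5/16)·log₂(5/16) + (5/12)·log₂(5/12) + (13/48)·log₂(13/48)]
  = 0.52440 + 0.52626 + 0.51039 = 1.56105 bits

H(Y|X) = H(X,Y) - H(X) = 3.15573 - 1.56105 = 1.5947 bits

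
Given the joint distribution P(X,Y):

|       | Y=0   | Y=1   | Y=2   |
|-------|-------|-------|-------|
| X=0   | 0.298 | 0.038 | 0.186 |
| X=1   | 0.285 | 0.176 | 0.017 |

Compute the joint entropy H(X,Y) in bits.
2.2083 bits

H(X,Y) = -Σ_{x,y} P(x,y) log₂ P(x,y). Per-cell terms -P(x,y)·log₂P(x,y):
  X=0: 0.5205, 0.1793, 0.4514
  X=1: 0.5161, 0.4411, 0.0999
Sum of the 6 terms: H(X,Y) = 2.2083 bits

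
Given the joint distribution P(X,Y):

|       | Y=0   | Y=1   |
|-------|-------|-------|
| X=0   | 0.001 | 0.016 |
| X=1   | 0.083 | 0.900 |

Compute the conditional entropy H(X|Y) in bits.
0.1241 bits

H(X|Y) = H(X,Y) - H(Y)

H(X,Y) = -Σ_{x,y} P(x,y) log₂ P(x,y). Per-cell terms -P(x,y)·log₂P(x,y):
  X=0: 0.00997, 0.09545
  X=1: 0.29803, 0.13680
Sum of the 4 terms: H(X,Y) = 0.54025 bits

Marginal of Y (column sums):
  P(Y=0) = 0.001 + 0.083 = 0.084
  P(Y=1) = 0.016 + 0.900 = 0.916
H(Y) = -[0.084·log₂(0.084) + 0.916·log₂(0.916)]
  = 0.30017 + 0.11595 = 0.41612 bits

H(X|Y) = H(X,Y) - H(Y) = 0.54025 - 0.41612 = 0.1241 bits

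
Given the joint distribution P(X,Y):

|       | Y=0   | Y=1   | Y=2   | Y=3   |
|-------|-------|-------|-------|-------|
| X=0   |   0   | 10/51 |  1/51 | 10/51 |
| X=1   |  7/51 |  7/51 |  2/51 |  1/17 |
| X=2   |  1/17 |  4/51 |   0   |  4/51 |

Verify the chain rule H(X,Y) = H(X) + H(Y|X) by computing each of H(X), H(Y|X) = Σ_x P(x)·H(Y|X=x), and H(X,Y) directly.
H(X) = 1.5351 bits, H(Y|X) = 1.5245 bits, H(X,Y) = 3.0597 bits

Marginal of X (row sums):
  P(X=0) = 0 + 10/51 + 1/51 + 10/51 = 7/17
  P(X=1) = 7/51 + 7/51 + 2/51 + 1/17 = 19/51
  P(X=2) = 1/17 + 4/51 + 0 + 4/51 = 11/51
H(X) = -[(7/17)·log₂(7/17) + (19/51)·log₂(19/51) + (11/51)·log₂(11/51)]
  = 0.527103 + 0.530695 + 0.477312 = 1.5351 bits

H(Y|X) = Σ_x P(x)·H(Y|X=x):
  X=0: P(X=0) = 7/17, P(Y|X=0) = (0, 10/21, 1/21, 10/21) → H(Y|X=0) = 1.228576
  X=1: P(X=1) = 19/51, P(Y|X=1) = (7/19, 7/19, 2/19, 3/19) → H(Y|X=1) = 1.823830
  X=2: P(X=2) = 11/51, P(Y|X=2) = (3/11, 4/11, 0, 4/11) → H(Y|X=2) = 1.572624
H(Y|X) = (7/17)·1.228576 + (19/51)·1.823830 + (11/51)·1.572624 = 1.5245 bits

H(X,Y) = -Σ_{x,y} P(x,y) log₂ P(x,y). Per-cell terms -P(x,y)·log₂P(x,y):
  X=0: 0.000000, 0.460882, 0.111224, 0.460882
  X=1: 0.393245, 0.393245, 0.183232, 0.240439
  X=2: 0.240439, 0.288033, 0.000000, 0.288033
  (cells with P = 0 contribute 0)
Sum of the 12 terms: H(X,Y) = 3.0597 bits

Chain rule check:
  H(X) + H(Y|X) = 1.5351 + 1.5245 = 3.0596 bits
  H(X,Y) = 3.0597 bits
✓ Chain rule verified (Δ = 0.0001 is 4-dp rounding noise: each of the three values was rounded independently).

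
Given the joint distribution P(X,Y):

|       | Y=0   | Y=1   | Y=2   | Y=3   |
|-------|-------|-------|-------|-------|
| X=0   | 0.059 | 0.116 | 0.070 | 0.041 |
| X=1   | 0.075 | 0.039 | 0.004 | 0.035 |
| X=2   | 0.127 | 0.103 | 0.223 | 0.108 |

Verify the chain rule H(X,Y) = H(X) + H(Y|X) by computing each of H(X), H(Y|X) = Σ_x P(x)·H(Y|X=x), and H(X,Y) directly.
H(X) = 1.3987 bits, H(Y|X) = 1.8695 bits, H(X,Y) = 3.2683 bits

Marginal of X (row sums):
  P(X=0) = 0.059 + 0.116 + 0.070 + 0.041 = 0.286
  P(X=1) = 0.075 + 0.039 + 0.004 + 0.035 = 0.153
  P(X=2) = 0.127 + 0.103 + 0.223 + 0.108 = 0.561
H(X) = -[0.286·log₂(0.286) + 0.153·log₂(0.153) + 0.561·log₂(0.561)]
  = 0.51649 + 0.41438 + 0.46783 = 1.3987 bits

H(Y|X) = Σ_x P(x)·H(Y|X=x):
  X=0: P(X=0) = 0.286, P(Y|X=0) = (59/286, 58/143, 35/143, 41/286) → H(Y|X=0) = 1.89655
  X=1: P(X=1) = 0.153, P(Y|X=1) = (25/51, 13/51, 4/153, 35/153) → H(Y|X=1) = 1.63113
  X=2: P(X=2) = 0.561, P(Y|X=2) = (127/561, 103/561, 223/561, 36/187) → H(Y|X=2) = 1.92080
H(Y|X) = 0.286·1.89655 + 0.153·1.63113 + 0.561·1.92080 = 1.8695 bits

H(X,Y) = -Σ_{x,y} P(x,y) log₂ P(x,y). Per-cell terms -P(x,y)·log₂P(x,y):
  X=0: 0.24091, 0.36051, 0.26856, 0.18894
  X=1: 0.28027, 0.18253, 0.03186, 0.16928
  X=2: 0.37809, 0.33777, 0.48277, 0.34678
Sum of the 12 terms: H(X,Y) = 3.2683 bits

Chain rule check:
  H(X) + H(Y|X) = 1.3987 + 1.8695 = 3.2682 bits
  H(X,Y) = 3.2683 bits
✓ Chain rule verified (Δ = 0.0001 is 4-dp rounding noise: each of the three values was rounded independently).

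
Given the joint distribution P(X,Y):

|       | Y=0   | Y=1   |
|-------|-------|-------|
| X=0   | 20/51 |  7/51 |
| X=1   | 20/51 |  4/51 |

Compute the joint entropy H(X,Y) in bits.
1.7405 bits

H(X,Y) = -Σ_{x,y} P(x,y) log₂ P(x,y). Per-cell terms -P(x,y)·log₂P(x,y):
  X=0: 0.52961, 0.39324
  X=1: 0.52961, 0.28803
Sum of the 4 terms: H(X,Y) = 1.7405 bits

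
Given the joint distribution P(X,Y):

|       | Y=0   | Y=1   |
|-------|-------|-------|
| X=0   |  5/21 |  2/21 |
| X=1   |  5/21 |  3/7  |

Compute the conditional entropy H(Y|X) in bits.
0.9146 bits

H(Y|X) = H(X,Y) - H(X)

H(X,Y) = -Σ_{x,y} P(x,y) log₂ P(x,y). Per-cell terms -P(x,y)·log₂P(x,y):
  X=0: 0.49295, 0.32308
  X=1: 0.49295, 0.52388
Sum of the 4 terms: H(X,Y) = 1.8329 bits

Marginal of X (row sums):
  P(X=0) = 5/21 + 2/21 = 1/3
  P(X=1) = 5/21 + 3/7 = 2/3
H(X) = -[(1/3)·log₂(1/3) + (2/3)·log₂(2/3)]
  = 0.52832 + 0.38998 = 0.9183 bits

H(Y|X) = H(X,Y) - H(X) = 1.8329 - 0.9183 = 0.9146 bits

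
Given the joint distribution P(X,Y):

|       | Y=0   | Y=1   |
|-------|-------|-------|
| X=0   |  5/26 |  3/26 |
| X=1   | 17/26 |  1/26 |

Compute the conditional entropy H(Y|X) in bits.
0.5080 bits

H(Y|X) = H(X,Y) - H(X)

H(X,Y) = -Σ_{x,y} P(x,y) log₂ P(x,y). Per-cell terms -P(x,y)·log₂P(x,y):
  X=0: 0.4574, 0.3595
  X=1: 0.4008, 0.1808
Sum of the 4 terms: H(X,Y) = 1.3985 bits

Marginal of X (row sums):
  P(X=0) = 5/26 + 3/26 = 4/13
  P(X=1) = 17/26 + 1/26 = 9/13
H(X) = -[(4/13)·log₂(4/13) + (9/13)·log₂(9/13)]
  = 0.5232 + 0.3673 = 0.8905 bits

H(Y|X) = H(X,Y) - H(X) = 1.3985 - 0.8905 = 0.5080 bits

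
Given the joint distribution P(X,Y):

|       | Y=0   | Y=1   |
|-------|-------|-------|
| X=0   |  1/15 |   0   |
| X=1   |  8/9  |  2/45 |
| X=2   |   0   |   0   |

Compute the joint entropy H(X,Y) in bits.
0.6111 bits

H(X,Y) = -Σ_{x,y} P(x,y) log₂ P(x,y). Per-cell terms -P(x,y)·log₂P(x,y):
  X=0: 0.2605, 0.0000
  X=1: 0.1510, 0.1996
  X=2: 0.0000, 0.0000
  (cells with P = 0 contribute 0)
Sum of the 6 terms: H(X,Y) = 0.6111 bits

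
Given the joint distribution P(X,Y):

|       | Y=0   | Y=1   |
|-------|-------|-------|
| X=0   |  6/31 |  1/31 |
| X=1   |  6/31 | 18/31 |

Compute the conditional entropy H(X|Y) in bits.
0.5694 bits

H(X|Y) = H(X,Y) - H(Y)

H(X,Y) = -Σ_{x,y} P(x,y) log₂ P(x,y). Per-cell terms -P(x,y)·log₂P(x,y):
  X=0: 0.45856, 0.15981
  X=1: 0.45856, 0.45538
Sum of the 4 terms: H(X,Y) = 1.5323 bits

Marginal of Y (column sums):
  P(Y=0) = 6/31 + 6/31 = 12/31
  P(Y=1) = 1/31 + 18/31 = 19/31
H(Y) = -[(12/31)·log₂(12/31) + (19/31)·log₂(19/31)]
  = 0.53003 + 0.43287 = 0.9629 bits

H(X|Y) = H(X,Y) - H(Y) = 1.5323 - 0.9629 = 0.5694 bits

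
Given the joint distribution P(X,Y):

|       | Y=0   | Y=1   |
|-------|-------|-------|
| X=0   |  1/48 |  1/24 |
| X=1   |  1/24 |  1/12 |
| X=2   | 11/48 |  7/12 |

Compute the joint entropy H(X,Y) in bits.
1.7379 bits

H(X,Y) = -Σ_{x,y} P(x,y) log₂ P(x,y). Per-cell terms -P(x,y)·log₂P(x,y):
  X=0: 0.11635, 0.19104
  X=1: 0.19104, 0.29875
  X=2: 0.48710, 0.45360
Sum of the 6 terms: H(X,Y) = 1.7379 bits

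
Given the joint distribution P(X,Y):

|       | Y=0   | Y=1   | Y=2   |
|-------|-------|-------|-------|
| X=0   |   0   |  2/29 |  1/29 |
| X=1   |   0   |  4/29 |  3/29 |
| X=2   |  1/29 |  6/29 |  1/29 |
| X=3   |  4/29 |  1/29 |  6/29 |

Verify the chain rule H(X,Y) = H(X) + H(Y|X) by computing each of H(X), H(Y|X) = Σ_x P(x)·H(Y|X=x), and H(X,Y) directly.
H(X) = 1.8766 bits, H(Y|X) = 1.1271 bits, H(X,Y) = 3.0037 bits

Marginal of X (row sums):
  P(X=0) = 0 + 2/29 + 1/29 = 3/29
  P(X=1) = 0 + 4/29 + 3/29 = 7/29
  P(X=2) = 1/29 + 6/29 + 1/29 = 8/29
  P(X=3) = 4/29 + 1/29 + 6/29 = 11/29
H(X) = -[(3/29)·log₂(3/29) + (7/29)·log₂(7/29) + (8/29)·log₂(8/29) + (11/29)·log₂(11/29)]
  = 0.3386 + 0.4950 + 0.5125 + 0.5305 = 1.8766 bits

H(Y|X) = Σ_x P(x)·H(Y|X=x):
  X=0: P(X=0) = 3/29, P(Y|X=0) = (0, 2/3, 1/3) → H(Y|X=0) = 0.9183
  X=1: P(X=1) = 7/29, P(Y|X=1) = (0, 4/7, 3/7) → H(Y|X=1) = 0.9852
  X=2: P(X=2) = 8/29, P(Y|X=2) = (1/8, 3/4, 1/8) → H(Y|X=2) = 1.0613
  X=3: P(X=3) = 11/29, P(Y|X=3) = (4/11, 1/11, 6/11) → H(Y|X=3) = 1.3222
H(Y|X) = (3/29)·0.9183 + (7/29)·0.9852 + (8/29)·1.0613 + (11/29)·1.3222 = 1.1271 bits

H(X,Y) = -Σ_{x,y} P(x,y) log₂ P(x,y). Per-cell terms -P(x,y)·log₂P(x,y):
  X=0: 0.0000, 0.2661, 0.1675
  X=1: 0.0000, 0.3942, 0.3386
  X=2: 0.1675, 0.4703, 0.1675
  X=3: 0.3942, 0.1675, 0.4703
  (cells with P = 0 contribute 0)
Sum of the 12 terms: H(X,Y) = 3.0037 bits

Chain rule check:
  H(X) + H(Y|X) = 1.8766 + 1.1271 = 3.0037 bits
  H(X,Y) = 3.0037 bits
✓ Chain rule verified.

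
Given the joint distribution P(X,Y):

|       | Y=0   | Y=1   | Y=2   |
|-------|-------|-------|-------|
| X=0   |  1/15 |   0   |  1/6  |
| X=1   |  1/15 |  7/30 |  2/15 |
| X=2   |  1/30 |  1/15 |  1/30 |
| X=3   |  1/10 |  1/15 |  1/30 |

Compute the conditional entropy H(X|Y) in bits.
1.6030 bits

H(X|Y) = H(X,Y) - H(Y)

H(X,Y) = -Σ_{x,y} P(x,y) log₂ P(x,y). Per-cell terms -P(x,y)·log₂P(x,y):
  X=0: 0.26046, 0.00000, 0.43083
  X=1: 0.26046, 0.48989, 0.38759
  X=2: 0.16356, 0.26046, 0.16356
  X=3: 0.33219, 0.26046, 0.16356
  (cells with P = 0 contribute 0)
Sum of the 12 terms: H(X,Y) = 3.1730 bits

Marginal of Y (column sums):
  P(Y=0) = 1/15 + 1/15 + 1/30 + 1/10 = 4/15
  P(Y=1) = 0 + 7/30 + 1/15 + 1/15 = 11/30
  P(Y=2) = 1/6 + 2/15 + 1/30 + 1/30 = 11/30
H(Y) = -[(4/15)·log₂(4/15) + (11/30)·log₂(11/30) + (11/30)·log₂(11/30)]
  = 0.50850 + 0.53073 + 0.53073 = 1.5700 bits

H(X|Y) = H(X,Y) - H(Y) = 3.1730 - 1.5700 = 1.6030 bits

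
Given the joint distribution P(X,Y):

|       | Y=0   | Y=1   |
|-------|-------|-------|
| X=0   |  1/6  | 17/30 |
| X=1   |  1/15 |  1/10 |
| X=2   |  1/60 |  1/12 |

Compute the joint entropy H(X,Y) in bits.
1.8850 bits

H(X,Y) = -Σ_{x,y} P(x,y) log₂ P(x,y). Per-cell terms -P(x,y)·log₂P(x,y):
  X=0: 0.43083, 0.46434
  X=1: 0.26046, 0.33219
  X=2: 0.09845, 0.29875
Sum of the 6 terms: H(X,Y) = 1.8850 bits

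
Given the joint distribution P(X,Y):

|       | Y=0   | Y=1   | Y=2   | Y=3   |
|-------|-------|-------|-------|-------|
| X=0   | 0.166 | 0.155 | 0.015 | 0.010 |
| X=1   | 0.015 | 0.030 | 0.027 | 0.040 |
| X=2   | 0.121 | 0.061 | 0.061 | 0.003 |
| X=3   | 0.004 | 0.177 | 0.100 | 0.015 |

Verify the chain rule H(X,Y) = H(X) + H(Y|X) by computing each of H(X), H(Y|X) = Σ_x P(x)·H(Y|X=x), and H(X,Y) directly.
H(X) = 1.9011 bits, H(Y|X) = 1.4555 bits, H(X,Y) = 3.3566 bits

Marginal of X (row sums):
  P(X=0) = 0.166 + 0.155 + 0.015 + 0.010 = 0.346
  P(X=1) = 0.015 + 0.030 + 0.027 + 0.040 = 0.112
  P(X=2) = 0.121 + 0.061 + 0.061 + 0.003 = 0.246
  P(X=3) = 0.004 + 0.177 + 0.100 + 0.015 = 0.296
H(X) = -[0.346·log₂(0.346) + 0.112·log₂(0.112) + 0.246·log₂(0.246) + 0.296·log₂(0.296)]
  = 0.52978 + 0.35374 + 0.49772 + 0.51987 = 1.9011 bits

H(Y|X) = Σ_x P(x)·H(Y|X=x):
  X=0: P(X=0) = 0.346, P(Y|X=0) = (83/173, 155/346, 15/346, 5/173) → H(Y|X=0) = 1.37140
  X=1: P(X=1) = 0.112, P(Y|X=1) = (15/112, 15/56, 27/112, 5/14) → H(Y|X=1) = 1.92281
  X=2: P(X=2) = 0.246, P(Y|X=2) = (121/246, 61/246, 61/246, 1/82) → H(Y|X=2) = 1.57875
  X=3: P(X=3) = 0.296, P(Y|X=3) = (1/74, 177/296, 25/74, 15/296) → H(Y|X=3) = 1.27447
H(Y|X) = 0.346·1.37140 + 0.112·1.92281 + 0.246·1.57875 + 0.296·1.27447 = 1.4555 bits

H(X,Y) = -Σ_{x,y} P(x,y) log₂ P(x,y). Per-cell terms -P(x,y)·log₂P(x,y):
  X=0: 0.43006, 0.41690, 0.09088, 0.06644
  X=1: 0.09088, 0.15177, 0.14069, 0.18575
  X=2: 0.36868, 0.24614, 0.24614, 0.02514
  X=3: 0.03186, 0.44218, 0.33219, 0.09088
Sum of the 16 terms: H(X,Y) = 3.3566 bits

Chain rule check:
  H(X) + H(Y|X) = 1.9011 + 1.4555 = 3.3566 bits
  H(X,Y) = 3.3566 bits
✓ Chain rule verified.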